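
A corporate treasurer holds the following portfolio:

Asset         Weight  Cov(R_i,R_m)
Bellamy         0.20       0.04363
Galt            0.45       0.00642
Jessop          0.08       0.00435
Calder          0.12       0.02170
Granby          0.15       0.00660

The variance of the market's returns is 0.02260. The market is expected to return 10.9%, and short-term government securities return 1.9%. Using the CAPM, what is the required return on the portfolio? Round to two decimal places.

8.10%

β_Bellamy = 0.04363 / 0.02260 = 1.9305
β_Galt = 0.00642 / 0.02260 = 0.2841
β_Jessop = 0.00435 / 0.02260 = 0.1925
β_Calder = 0.02170 / 0.02260 = 0.9602
β_Granby = 0.00660 / 0.02260 = 0.2920
β_P = Σ w_i β_i = 0.20×1.9305 + 0.45×0.2841 + 0.08×0.1925 + 0.12×0.9602 + 0.15×0.2920 = 0.6884
MRP = 10.9% − 1.9% = 9.00%
E(R_P) = R_f + β_P × MRP = 1.9% + 0.6884 × 9.0% = 8.10%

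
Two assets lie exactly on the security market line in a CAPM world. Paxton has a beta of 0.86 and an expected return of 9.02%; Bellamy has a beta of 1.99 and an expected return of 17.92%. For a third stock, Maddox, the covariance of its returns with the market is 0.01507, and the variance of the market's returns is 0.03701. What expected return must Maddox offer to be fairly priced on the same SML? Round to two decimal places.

5.45%

MRP = (17.92% − 9.02%) / (1.99 − 0.86) = 7.8761%
R_f = 9.02% − 0.86 × 7.8761% = 2.2466%
β_Maddox = Cov / Var(R_m) = 0.01507 / 0.03701 = 0.4072
E(R_Maddox) = R_f + β × MRP = 2.2466% + 0.4072 × 7.8761% = 5.45%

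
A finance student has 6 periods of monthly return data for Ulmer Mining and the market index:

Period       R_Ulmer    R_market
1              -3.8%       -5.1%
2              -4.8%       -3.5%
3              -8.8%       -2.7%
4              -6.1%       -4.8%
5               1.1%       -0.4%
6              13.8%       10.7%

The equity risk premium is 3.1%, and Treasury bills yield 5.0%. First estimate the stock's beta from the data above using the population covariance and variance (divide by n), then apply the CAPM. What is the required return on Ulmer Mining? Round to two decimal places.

8.98%

Mean R_i = (-3.8 − 4.8 − 8.8 − 6.1 + 1.1 + 13.8) / 6 = -1.4333%
Mean R_m = (-5.1 − 3.5 − 2.7 − 4.8 − 0.4 + 10.7) / 6 = -0.9667%
Σ(R_i − R̄_i)(R_m − R̄_m) = 228.1267  ⇒  Cov = 228.1267 / 6 = 38.0211
Σ(R_m − R̄_m)² = 177.6333  ⇒  Var(R_m) = 177.6333 / 6 = 29.6056
β = Cov / Var(R_m) = 38.0211 / 29.6056 = 1.2843
E(R) = R_f + β × MRP = 5.0% + 1.2843 × 3.1% = 8.98%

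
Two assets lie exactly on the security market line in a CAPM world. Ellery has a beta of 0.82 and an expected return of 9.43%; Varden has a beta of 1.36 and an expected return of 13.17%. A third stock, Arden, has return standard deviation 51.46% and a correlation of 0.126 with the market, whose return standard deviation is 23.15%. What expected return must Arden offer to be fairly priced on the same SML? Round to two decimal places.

MRP = (13.17% − 9.43%) / (1.36 − 0.82) = 6.9259%
R_f = 9.43% − 0.82 × 6.9259% = 3.7508%
β_Arden = ρ·σ_i/σ_m = 0.126 × 51.46 / 23.15 = 0.2801
E(R_Arden) = R_f + β × MRP = 3.7508% + 0.2801 × 6.9259% = 5.69%

5.69%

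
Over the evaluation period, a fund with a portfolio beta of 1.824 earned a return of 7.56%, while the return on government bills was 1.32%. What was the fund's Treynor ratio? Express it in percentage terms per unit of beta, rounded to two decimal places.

3.42%

Treynor = (R_P − R_f) / β_P = (7.56% − 1.32%) / 1.8240 = 6.24% / 1.8240 = 3.42%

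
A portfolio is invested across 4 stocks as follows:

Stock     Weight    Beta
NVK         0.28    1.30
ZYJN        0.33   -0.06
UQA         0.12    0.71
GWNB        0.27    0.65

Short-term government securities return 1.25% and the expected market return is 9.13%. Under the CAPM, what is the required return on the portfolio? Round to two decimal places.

6.02%

β_P = Σ w_i β_i = 0.28×1.30 + 0.33×-0.06 + 0.12×0.71 + 0.27×0.65 = 0.6049
MRP = 9.13% − 1.25% = 7.88%
E(R_P) = R_f + β_P × MRP = 1.25% + 0.6049 × 7.88% = 6.02%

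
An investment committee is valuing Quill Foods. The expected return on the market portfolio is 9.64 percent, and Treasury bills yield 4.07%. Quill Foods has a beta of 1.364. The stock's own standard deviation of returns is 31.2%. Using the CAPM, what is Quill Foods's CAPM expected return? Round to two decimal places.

11.67%

Market risk premium = E(R_m) − R_f = 9.64% − 4.07% = 5.57%
E(R) = R_f + β × MRP = 4.07% + 1.364 × 5.57% = 11.67%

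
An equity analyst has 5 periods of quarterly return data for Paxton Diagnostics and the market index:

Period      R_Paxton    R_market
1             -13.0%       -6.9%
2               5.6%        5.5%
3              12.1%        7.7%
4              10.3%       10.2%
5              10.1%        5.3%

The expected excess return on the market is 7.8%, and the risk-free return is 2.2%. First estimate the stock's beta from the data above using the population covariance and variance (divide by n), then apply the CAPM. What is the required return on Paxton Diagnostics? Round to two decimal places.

13.97%

Mean R_i = (-13.0 + 5.6 + 12.1 + 10.3 + 10.1) / 5 = 5.0200%
Mean R_m = (-6.9 + 5.5 + 7.7 + 10.2 + 5.3) / 5 = 4.3600%
Σ(R_i − R̄_i)(R_m − R̄_m) = 262.8240  ⇒  Cov = 262.8240 / 5 = 52.5648
Σ(R_m − R̄_m)² = 174.2320  ⇒  Var(R_m) = 174.2320 / 5 = 34.8464
β = Cov / Var(R_m) = 52.5648 / 34.8464 = 1.5085
E(R) = R_f + β × MRP = 2.2% + 1.5085 × 7.8% = 13.97%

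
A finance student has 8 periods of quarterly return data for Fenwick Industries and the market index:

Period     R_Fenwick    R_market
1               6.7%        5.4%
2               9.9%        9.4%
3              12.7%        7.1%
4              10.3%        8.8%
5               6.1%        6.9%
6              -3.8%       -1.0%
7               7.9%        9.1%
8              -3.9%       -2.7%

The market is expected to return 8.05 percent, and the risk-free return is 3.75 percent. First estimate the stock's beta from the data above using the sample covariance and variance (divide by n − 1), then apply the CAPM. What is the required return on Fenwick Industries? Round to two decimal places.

Mean R_i = (6.7 + 9.9 + 12.7 + 10.3 + 6.1 − 3.8 + 7.9 − 3.9) / 8 = 5.7375%
Mean R_m = (5.4 + 9.4 + 7.1 + 8.8 + 6.9 − 1.0 + 9.1 − 2.7) / 8 = 5.3750%
Σ(R_i − R̄_i)(R_m − R̄_m) = 191.6475  ⇒  Cov = 191.6475 / 7 = 27.3782
Σ(R_m − R̄_m)² = 152.9550  ⇒  Var(R_m) = 152.9550 / 7 = 21.8507
β = Cov / Var(R_m) = 27.3782 / 21.8507 = 1.2530
MRP = 8.05% − 3.75% = 4.30%
E(R) = R_f + β × MRP = 3.75% + 1.2530 × 4.30% = 9.14%

9.14%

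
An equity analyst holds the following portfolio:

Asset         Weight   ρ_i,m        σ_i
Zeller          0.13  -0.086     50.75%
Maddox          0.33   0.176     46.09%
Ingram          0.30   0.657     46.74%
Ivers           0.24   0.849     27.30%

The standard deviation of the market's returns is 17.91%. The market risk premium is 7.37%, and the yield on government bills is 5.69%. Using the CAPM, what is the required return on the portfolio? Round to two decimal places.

12.64%

β_Zeller = -0.086 × 50.75% / 17.91% = -0.2437
β_Maddox = 0.176 × 46.09% / 17.91% = 0.4529
β_Ingram = 0.657 × 46.74% / 17.91% = 1.7146
β_Ivers = 0.849 × 27.30% / 17.91% = 1.2941
β_P = Σ w_i β_i = 0.13×-0.2437 + 0.33×0.4529 + 0.30×1.7146 + 0.24×1.2941 = 0.9427
E(R_P) = R_f + β_P × MRP = 5.69% + 0.9427 × 7.37% = 12.64%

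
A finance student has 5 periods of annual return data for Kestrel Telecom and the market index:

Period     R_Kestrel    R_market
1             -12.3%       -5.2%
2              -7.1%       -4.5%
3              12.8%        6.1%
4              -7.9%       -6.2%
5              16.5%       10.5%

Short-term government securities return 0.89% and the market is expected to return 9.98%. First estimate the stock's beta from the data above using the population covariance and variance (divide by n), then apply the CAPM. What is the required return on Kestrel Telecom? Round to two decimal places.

16.33%

Mean R_i = (-12.3 − 7.1 + 12.8 − 7.9 + 16.5) / 5 = 0.4000%
Mean R_m = (-5.2 − 4.5 + 6.1 − 6.2 + 10.5) / 5 = 0.1400%
Σ(R_i − R̄_i)(R_m − R̄_m) = 395.9400  ⇒  Cov = 395.9400 / 5 = 79.1880
Σ(R_m − R̄_m)² = 233.0920  ⇒  Var(R_m) = 233.0920 / 5 = 46.6184
β = Cov / Var(R_m) = 79.1880 / 46.6184 = 1.6986
MRP = 9.98% − 0.89% = 9.09%
E(R) = R_f + β × MRP = 0.89% + 1.6986 × 9.09% = 16.33%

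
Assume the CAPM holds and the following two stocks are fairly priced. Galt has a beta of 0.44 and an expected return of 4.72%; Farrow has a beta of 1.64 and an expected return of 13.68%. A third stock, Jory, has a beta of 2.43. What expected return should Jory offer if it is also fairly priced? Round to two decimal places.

MRP (SML slope) = (13.68% − 4.72%) / (1.64 − 0.44) = 8.96% / 1.20 = 7.4667%
R_f (intercept) = 4.72% − 0.44 × 7.4667% = 1.4347%
E(R_Jory) = R_f + β × MRP = 1.4347% + 2.43 × 7.4667% = 19.58%

19.58%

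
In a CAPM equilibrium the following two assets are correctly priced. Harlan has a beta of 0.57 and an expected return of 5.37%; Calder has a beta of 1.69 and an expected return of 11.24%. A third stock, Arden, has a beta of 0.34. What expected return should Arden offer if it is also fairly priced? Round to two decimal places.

4.16%

MRP (SML slope) = (11.24% − 5.37%) / (1.69 − 0.57) = 5.87% / 1.12 = 5.2411%
R_f (intercept) = 5.37% − 0.57 × 5.2411% = 2.3826%
E(R_Arden) = R_f + β × MRP = 2.3826% + 0.34 × 5.2411% = 4.16%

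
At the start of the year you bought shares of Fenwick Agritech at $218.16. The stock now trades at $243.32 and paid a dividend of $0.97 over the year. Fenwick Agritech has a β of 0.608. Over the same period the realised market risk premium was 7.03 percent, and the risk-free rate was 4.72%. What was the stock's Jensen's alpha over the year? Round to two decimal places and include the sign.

+2.98%

Realised HPR = (P1 + D1 − P0) / P0 = (243.32 + 0.97 − 218.16) / 218.16 = 26.13 / 218.16 = 11.9774%
CAPM required = R_f + β·MRP = 4.72% + 0.608 × 7.03% = 8.99424%
α = realised − required = 11.9774% − 8.99424% = +2.98%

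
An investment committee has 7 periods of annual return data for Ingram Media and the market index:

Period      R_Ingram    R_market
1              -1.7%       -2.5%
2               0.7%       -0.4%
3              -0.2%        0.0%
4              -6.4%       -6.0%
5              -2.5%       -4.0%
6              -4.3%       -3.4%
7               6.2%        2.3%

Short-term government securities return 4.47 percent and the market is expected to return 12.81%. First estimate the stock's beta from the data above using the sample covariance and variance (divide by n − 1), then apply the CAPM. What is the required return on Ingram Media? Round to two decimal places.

Mean R_i = (-1.7 + 0.7 − 0.2 − 6.4 − 2.5 − 4.3 + 6.2) / 7 = -1.1714%
Mean R_m = (-2.5 − 0.4 + 0.0 − 6.0 − 4.0 − 3.4 + 2.3) / 7 = -2.0000%
Σ(R_i − R̄_i)(R_m − R̄_m) = 64.8500  ⇒  Cov = 64.8500 / 6 = 10.8083
Σ(R_m − R̄_m)² = 47.2600  ⇒  Var(R_m) = 47.2600 / 6 = 7.8767
β = Cov / Var(R_m) = 10.8083 / 7.8767 = 1.3722
MRP = 12.81% − 4.47% = 8.34%
E(R) = R_f + β × MRP = 4.47% + 1.3722 × 8.34% = 15.91%

15.91%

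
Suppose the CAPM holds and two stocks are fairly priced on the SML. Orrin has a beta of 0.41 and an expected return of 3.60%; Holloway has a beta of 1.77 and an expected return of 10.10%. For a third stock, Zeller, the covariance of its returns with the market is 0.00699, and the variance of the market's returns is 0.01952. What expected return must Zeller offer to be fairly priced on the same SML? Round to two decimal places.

MRP = (10.10% − 3.60%) / (1.77 − 0.41) = 4.7794%
R_f = 3.60% − 0.41 × 4.7794% = 1.6404%
β_Zeller = Cov / Var(R_m) = 0.00699 / 0.01952 = 0.3581
E(R_Zeller) = R_f + β × MRP = 1.6404% + 0.3581 × 4.7794% = 3.35%

3.35%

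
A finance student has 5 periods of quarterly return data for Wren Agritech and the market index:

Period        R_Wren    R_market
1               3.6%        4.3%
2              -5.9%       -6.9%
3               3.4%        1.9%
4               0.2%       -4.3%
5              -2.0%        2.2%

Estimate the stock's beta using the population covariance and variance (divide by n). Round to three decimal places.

0.623

Mean R_i = (3.6 − 5.9 + 3.4 + 0.2 − 2.0) / 5 = -0.1400%
Mean R_m = (4.3 − 6.9 + 1.9 − 4.3 + 2.2) / 5 = -0.5600%
Σ(R_i − R̄_i)(R_m − R̄_m) = 56.9980  ⇒  Cov = 56.9980 / 5 = 11.3996
Σ(R_m − R̄_m)² = 91.4720  ⇒  Var(R_m) = 91.4720 / 5 = 18.2944
β = Cov / Var(R_m) = 11.3996 / 18.2944 = 0.6231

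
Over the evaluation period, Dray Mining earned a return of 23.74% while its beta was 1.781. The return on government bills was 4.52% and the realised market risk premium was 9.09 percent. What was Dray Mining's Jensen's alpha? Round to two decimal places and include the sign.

CAPM benchmark = R_f + β(R_m − R_f) = 4.52% + 1.781 × 9.09% = 20.70929%
α = actual − benchmark = 23.74% − 20.70929% = +3.03%

+3.03%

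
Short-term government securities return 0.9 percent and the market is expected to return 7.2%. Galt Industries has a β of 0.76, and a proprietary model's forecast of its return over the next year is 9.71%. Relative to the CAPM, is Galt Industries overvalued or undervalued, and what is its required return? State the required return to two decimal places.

Undervalued; required return 5.69%

MRP = 7.2% − 0.9% = 6.30%
Required return = R_f + β·MRP = 0.9% + 0.76 × 6.3% = 5.69%
Forecast 9.71% > required 5.69% → the stock plots above the SML → undervalued.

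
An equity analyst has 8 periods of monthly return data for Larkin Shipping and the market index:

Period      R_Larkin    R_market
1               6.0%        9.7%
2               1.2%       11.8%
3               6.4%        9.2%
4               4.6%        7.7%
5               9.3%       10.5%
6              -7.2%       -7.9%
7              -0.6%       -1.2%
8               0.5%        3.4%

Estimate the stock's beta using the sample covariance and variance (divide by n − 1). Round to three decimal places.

0.651

Mean R_i = (6.0 + 1.2 + 6.4 + 4.6 + 9.3 − 7.2 − 0.6 + 0.5) / 8 = 2.5250%
Mean R_m = (9.7 + 11.8 + 9.2 + 7.7 + 10.5 − 7.9 − 1.2 + 3.4) / 8 = 5.4000%
Σ(R_i − R̄_i)(R_m − R̄_m) = 214.5300  ⇒  Cov = 214.5300 / 7 = 30.6471
Σ(R_m − R̄_m)² = 329.6400  ⇒  Var(R_m) = 329.6400 / 7 = 47.0914
β = Cov / Var(R_m) = 30.6471 / 47.0914 = 0.6508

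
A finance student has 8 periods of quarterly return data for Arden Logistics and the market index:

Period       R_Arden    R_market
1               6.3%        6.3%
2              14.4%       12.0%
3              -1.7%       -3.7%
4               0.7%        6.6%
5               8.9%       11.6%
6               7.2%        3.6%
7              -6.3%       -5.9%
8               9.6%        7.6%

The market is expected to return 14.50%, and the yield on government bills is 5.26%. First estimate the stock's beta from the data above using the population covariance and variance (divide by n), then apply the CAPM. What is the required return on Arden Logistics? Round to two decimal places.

13.79%

Mean R_i = (6.3 + 14.4 − 1.7 + 0.7 + 8.9 + 7.2 − 6.3 + 9.6) / 8 = 4.8875%
Mean R_m = (6.3 + 12.0 − 3.7 + 6.6 + 11.6 + 3.6 − 5.9 + 7.6) / 8 = 4.7625%
Σ(R_i − R̄_i)(R_m − R̄_m) = 276.4763  ⇒  Cov = 276.4763 / 8 = 34.5595
Σ(R_m − R̄_m)² = 299.5788  ⇒  Var(R_m) = 299.5788 / 8 = 37.4474
β = Cov / Var(R_m) = 34.5595 / 37.4474 = 0.9229
MRP = 14.50% − 5.26% = 9.24%
E(R) = R_f + β × MRP = 5.26% + 0.9229 × 9.24% = 13.79%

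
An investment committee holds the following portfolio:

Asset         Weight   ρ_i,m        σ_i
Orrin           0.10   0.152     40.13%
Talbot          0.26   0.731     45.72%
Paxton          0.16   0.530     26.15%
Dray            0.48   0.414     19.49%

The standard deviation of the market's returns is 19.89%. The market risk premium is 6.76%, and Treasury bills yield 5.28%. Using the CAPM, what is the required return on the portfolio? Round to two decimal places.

β_Orrin = 0.152 × 40.13% / 19.89% = 0.3067
β_Talbot = 0.731 × 45.72% / 19.89% = 1.6803
β_Paxton = 0.530 × 26.15% / 19.89% = 0.6968
β_Dray = 0.414 × 19.49% / 19.89% = 0.4057
β_P = Σ w_i β_i = 0.10×0.3067 + 0.26×1.6803 + 0.16×0.6968 + 0.48×0.4057 = 0.7738
E(R_P) = R_f + β_P × MRP = 5.28% + 0.7738 × 6.76% = 10.51%

10.51%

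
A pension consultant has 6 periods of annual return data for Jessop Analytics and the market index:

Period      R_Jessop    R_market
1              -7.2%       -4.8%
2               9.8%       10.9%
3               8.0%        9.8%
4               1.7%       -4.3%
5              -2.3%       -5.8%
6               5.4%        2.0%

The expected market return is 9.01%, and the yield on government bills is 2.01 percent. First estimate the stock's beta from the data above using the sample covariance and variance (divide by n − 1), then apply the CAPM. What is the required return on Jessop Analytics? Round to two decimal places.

7.35%

Mean R_i = (-7.2 + 9.8 + 8.0 + 1.7 − 2.3 + 5.4) / 6 = 2.5667%
Mean R_m = (-4.8 + 10.9 + 9.8 − 4.3 − 5.8 + 2.0) / 6 = 1.3000%
Σ(R_i − R̄_i)(R_m − R̄_m) = 216.5900  ⇒  Cov = 216.5900 / 5 = 43.3180
Σ(R_m − R̄_m)² = 283.8800  ⇒  Var(R_m) = 283.8800 / 5 = 56.7760
β = Cov / Var(R_m) = 43.3180 / 56.7760 = 0.7630
MRP = 9.01% − 2.01% = 7.00%
E(R) = R_f + β × MRP = 2.01% + 0.7630 × 7.00% = 7.35%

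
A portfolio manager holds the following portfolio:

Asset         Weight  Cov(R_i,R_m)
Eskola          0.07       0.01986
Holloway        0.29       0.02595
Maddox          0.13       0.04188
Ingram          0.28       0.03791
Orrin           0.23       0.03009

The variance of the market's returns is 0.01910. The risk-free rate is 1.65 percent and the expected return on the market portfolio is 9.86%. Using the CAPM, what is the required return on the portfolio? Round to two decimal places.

15.36%

β_Eskola = 0.01986 / 0.01910 = 1.0398
β_Holloway = 0.02595 / 0.01910 = 1.3586
β_Maddox = 0.04188 / 0.01910 = 2.1927
β_Ingram = 0.03791 / 0.01910 = 1.9848
β_Orrin = 0.03009 / 0.01910 = 1.5754
β_P = Σ w_i β_i = 0.07×1.0398 + 0.29×1.3586 + 0.13×2.1927 + 0.28×1.9848 + 0.23×1.5754 = 1.6699
MRP = 9.86% − 1.65% = 8.21%
E(R_P) = R_f + β_P × MRP = 1.65% + 1.6699 × 8.21% = 15.36%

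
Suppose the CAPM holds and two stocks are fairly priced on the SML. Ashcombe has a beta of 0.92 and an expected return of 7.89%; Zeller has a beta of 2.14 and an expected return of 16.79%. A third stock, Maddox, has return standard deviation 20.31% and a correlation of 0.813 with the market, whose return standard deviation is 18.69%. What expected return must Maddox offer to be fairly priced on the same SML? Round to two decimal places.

7.62%

MRP = (16.79% − 7.89%) / (2.14 − 0.92) = 7.2951%
R_f = 7.89% − 0.92 × 7.2951% = 1.1785%
β_Maddox = ρ·σ_i/σ_m = 0.813 × 20.31 / 18.69 = 0.8835
E(R_Maddox) = R_f + β × MRP = 1.1785% + 0.8835 × 7.2951% = 7.62%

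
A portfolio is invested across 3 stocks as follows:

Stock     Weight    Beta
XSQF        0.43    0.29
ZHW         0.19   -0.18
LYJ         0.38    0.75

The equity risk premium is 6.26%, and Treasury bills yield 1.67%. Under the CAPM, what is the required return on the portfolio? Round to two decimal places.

β_P = Σ w_i β_i = 0.43×0.29 + 0.19×-0.18 + 0.38×0.75 = 0.3755
E(R_P) = R_f + β_P × MRP = 1.67% + 0.3755 × 6.26% = 4.02%

4.02%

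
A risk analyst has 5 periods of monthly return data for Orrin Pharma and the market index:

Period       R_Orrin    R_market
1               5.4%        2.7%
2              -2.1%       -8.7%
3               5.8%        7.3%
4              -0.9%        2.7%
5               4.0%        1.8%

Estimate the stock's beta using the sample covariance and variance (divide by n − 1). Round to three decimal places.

0.470

Mean R_i = (5.4 − 2.1 + 5.8 − 0.9 + 4.0) / 5 = 2.4400%
Mean R_m = (2.7 − 8.7 + 7.3 + 2.7 + 1.8) / 5 = 1.1600%
Σ(R_i − R̄_i)(R_m − R̄_m) = 65.8080  ⇒  Cov = 65.8080 / 4 = 16.4520
Σ(R_m − R̄_m)² = 140.0720  ⇒  Var(R_m) = 140.0720 / 4 = 35.0180
β = Cov / Var(R_m) = 16.4520 / 35.0180 = 0.4698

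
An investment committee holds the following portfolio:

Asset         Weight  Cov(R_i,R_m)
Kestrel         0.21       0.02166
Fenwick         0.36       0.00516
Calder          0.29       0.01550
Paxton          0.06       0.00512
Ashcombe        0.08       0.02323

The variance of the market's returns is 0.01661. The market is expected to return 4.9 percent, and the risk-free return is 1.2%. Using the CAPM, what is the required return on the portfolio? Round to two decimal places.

β_Kestrel = 0.02166 / 0.01661 = 1.3040
β_Fenwick = 0.00516 / 0.01661 = 0.3107
β_Calder = 0.01550 / 0.01661 = 0.9332
β_Paxton = 0.00512 / 0.01661 = 0.3082
β_Ashcombe = 0.02323 / 0.01661 = 1.3986
β_P = Σ w_i β_i = 0.21×1.3040 + 0.36×0.3107 + 0.29×0.9332 + 0.06×0.3082 + 0.08×1.3986 = 0.7867
MRP = 4.9% − 1.2% = 3.70%
E(R_P) = R_f + β_P × MRP = 1.2% + 0.7867 × 3.7% = 4.11%

4.11%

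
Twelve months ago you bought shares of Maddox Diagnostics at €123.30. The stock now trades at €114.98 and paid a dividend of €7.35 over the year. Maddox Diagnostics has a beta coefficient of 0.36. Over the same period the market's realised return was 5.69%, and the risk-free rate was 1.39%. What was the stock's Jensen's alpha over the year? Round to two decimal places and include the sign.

Realised HPR = (P1 + D1 − P0) / P0 = (114.98 + 7.35 − 123.30) / 123.30 = -0.97 / 123.30 = -0.7867%
MRP = 5.69% − 1.39% = 4.30%
CAPM required = R_f + β·MRP = 1.39% + 0.36 × 4.30% = 2.9380%
α = realised − required = -0.7867% − 2.9380% = -3.72%

-3.72%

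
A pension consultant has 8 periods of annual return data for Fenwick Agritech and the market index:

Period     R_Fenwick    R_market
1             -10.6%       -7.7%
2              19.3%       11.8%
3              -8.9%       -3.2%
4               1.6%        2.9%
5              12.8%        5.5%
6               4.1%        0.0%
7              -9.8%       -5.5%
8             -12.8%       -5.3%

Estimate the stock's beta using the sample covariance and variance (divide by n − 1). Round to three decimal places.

Mean R_i = (-10.6 + 19.3 − 8.9 + 1.6 + 12.8 + 4.1 − 9.8 − 12.8) / 8 = -0.5375%
Mean R_m = (-7.7 + 11.8 − 3.2 + 2.9 + 5.5 + 0.0 − 5.5 − 5.3) / 8 = -0.1875%
Σ(R_i − R̄_i)(R_m − R̄_m) = 533.8138  ⇒  Cov = 533.8138 / 7 = 76.2591
Σ(R_m − R̄_m)² = 305.4888  ⇒  Var(R_m) = 305.4888 / 7 = 43.6413
β = Cov / Var(R_m) = 76.2591 / 43.6413 = 1.7474

1.747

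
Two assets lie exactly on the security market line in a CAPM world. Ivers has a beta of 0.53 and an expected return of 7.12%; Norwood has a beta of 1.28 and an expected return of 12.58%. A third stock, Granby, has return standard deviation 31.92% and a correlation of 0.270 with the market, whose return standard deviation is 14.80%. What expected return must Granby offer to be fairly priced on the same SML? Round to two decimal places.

MRP = (12.58% − 7.12%) / (1.28 − 0.53) = 7.2800%
R_f = 7.12% − 0.53 × 7.2800% = 3.2616%
β_Granby = ρ·σ_i/σ_m = 0.270 × 31.92 / 14.80 = 0.5823
E(R_Granby) = R_f + β × MRP = 3.2616% + 0.5823 × 7.2800% = 7.50%

7.50%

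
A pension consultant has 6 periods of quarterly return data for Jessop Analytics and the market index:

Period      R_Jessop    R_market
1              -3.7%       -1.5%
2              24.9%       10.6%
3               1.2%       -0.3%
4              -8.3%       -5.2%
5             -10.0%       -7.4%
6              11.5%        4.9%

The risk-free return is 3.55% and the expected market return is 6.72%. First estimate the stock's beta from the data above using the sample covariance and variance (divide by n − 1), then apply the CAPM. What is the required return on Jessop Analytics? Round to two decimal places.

9.88%

Mean R_i = (-3.7 + 24.9 + 1.2 − 8.3 − 10.0 + 11.5) / 6 = 2.6000%
Mean R_m = (-1.5 + 10.6 − 0.3 − 5.2 − 7.4 + 4.9) / 6 = 0.1833%
Σ(R_i − R̄_i)(R_m − R̄_m) = 439.7800  ⇒  Cov = 439.7800 / 5 = 87.9560
Σ(R_m − R̄_m)² = 220.3083  ⇒  Var(R_m) = 220.3083 / 5 = 44.0617
β = Cov / Var(R_m) = 87.9560 / 44.0617 = 1.9962
MRP = 6.72% − 3.55% = 3.17%
E(R) = R_f + β × MRP = 3.55% + 1.9962 × 3.17% = 9.88%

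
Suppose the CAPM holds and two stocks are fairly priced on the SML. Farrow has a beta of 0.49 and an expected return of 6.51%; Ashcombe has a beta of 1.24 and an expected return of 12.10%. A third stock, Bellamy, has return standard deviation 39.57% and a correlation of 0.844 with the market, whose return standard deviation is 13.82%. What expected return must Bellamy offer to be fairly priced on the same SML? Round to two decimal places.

20.87%

MRP = (12.10% − 6.51%) / (1.24 − 0.49) = 7.4533%
R_f = 6.51% − 0.49 × 7.4533% = 2.8579%
β_Bellamy = ρ·σ_i/σ_m = 0.844 × 39.57 / 13.82 = 2.4166
E(R_Bellamy) = R_f + β × MRP = 2.8579% + 2.4166 × 7.4533% = 20.87%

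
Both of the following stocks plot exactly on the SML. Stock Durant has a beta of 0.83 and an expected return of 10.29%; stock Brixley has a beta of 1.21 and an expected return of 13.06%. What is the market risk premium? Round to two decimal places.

7.29%

Both satisfy E(R) = R_f + β·MRP, so the slope of the SML is
MRP = (13.06% − 10.29%) / (1.21 − 0.83) = 2.77% / 0.38 = 7.2895%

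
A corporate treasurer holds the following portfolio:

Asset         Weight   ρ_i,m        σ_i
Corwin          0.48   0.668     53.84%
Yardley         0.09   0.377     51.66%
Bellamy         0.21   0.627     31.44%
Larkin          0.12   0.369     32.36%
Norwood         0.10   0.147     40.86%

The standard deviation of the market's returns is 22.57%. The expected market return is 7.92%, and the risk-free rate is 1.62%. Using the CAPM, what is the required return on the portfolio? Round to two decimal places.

8.65%

β_Corwin = 0.668 × 53.84% / 22.57% = 1.5935
β_Yardley = 0.377 × 51.66% / 22.57% = 0.8629
β_Bellamy = 0.627 × 31.44% / 22.57% = 0.8734
β_Larkin = 0.369 × 32.36% / 22.57% = 0.5291
β_Norwood = 0.147 × 40.86% / 22.57% = 0.2661
β_P = Σ w_i β_i = 0.48×1.5935 + 0.09×0.8629 + 0.21×0.8734 + 0.12×0.5291 + 0.10×0.2661 = 1.1161
MRP = 7.92% − 1.62% = 6.30%
E(R_P) = R_f + β_P × MRP = 1.62% + 1.1161 × 6.30% = 8.65%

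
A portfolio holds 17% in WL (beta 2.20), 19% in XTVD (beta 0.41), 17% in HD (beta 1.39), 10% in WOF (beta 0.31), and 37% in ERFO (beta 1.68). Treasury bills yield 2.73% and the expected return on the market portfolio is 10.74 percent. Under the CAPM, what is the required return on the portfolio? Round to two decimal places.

β_P = Σ w_i β_i = 0.17×2.20 + 0.19×0.41 + 0.17×1.39 + 0.10×0.31 + 0.37×1.68 = 1.3408
MRP = 10.74% − 2.73% = 8.01%
E(R_P) = R_f + β_P × MRP = 2.73% + 1.3408 × 8.01% = 13.47%

13.47%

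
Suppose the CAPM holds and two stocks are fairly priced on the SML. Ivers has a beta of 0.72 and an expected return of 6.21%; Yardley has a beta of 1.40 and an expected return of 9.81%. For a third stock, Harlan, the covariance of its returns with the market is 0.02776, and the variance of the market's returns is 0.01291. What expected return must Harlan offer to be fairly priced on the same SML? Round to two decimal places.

MRP = (9.81% − 6.21%) / (1.40 − 0.72) = 5.2941%
R_f = 6.21% − 0.72 × 5.2941% = 2.3982%
β_Harlan = Cov / Var(R_m) = 0.02776 / 0.01291 = 2.1503
E(R_Harlan) = R_f + β × MRP = 2.3982% + 2.1503 × 5.2941% = 13.78%

13.78%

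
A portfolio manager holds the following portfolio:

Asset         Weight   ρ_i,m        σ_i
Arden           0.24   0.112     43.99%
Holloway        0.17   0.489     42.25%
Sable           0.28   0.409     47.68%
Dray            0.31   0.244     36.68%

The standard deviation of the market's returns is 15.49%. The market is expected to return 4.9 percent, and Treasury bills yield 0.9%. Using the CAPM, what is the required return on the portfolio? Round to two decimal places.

4.24%

β_Arden = 0.112 × 43.99% / 15.49% = 0.3181
β_Holloway = 0.489 × 42.25% / 15.49% = 1.3338
β_Sable = 0.409 × 47.68% / 15.49% = 1.2589
β_Dray = 0.244 × 36.68% / 15.49% = 0.5778
β_P = Σ w_i β_i = 0.24×0.3181 + 0.17×1.3338 + 0.28×1.2589 + 0.31×0.5778 = 0.8347
MRP = 4.9% − 0.9% = 4.00%
E(R_P) = R_f + β_P × MRP = 0.9% + 0.8347 × 4.0% = 4.24%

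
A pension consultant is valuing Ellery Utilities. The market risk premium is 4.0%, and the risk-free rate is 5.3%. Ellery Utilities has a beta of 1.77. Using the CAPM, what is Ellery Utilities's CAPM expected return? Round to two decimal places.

12.38%

E(R) = R_f + β × MRP = 5.3% + 1.77 × 4.0% = 12.38%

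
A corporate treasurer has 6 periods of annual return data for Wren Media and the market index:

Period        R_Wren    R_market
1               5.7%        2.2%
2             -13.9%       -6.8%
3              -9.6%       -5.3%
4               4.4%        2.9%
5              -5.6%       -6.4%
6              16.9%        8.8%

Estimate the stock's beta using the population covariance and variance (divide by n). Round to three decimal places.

1.747

Mean R_i = (5.7 − 13.9 − 9.6 + 4.4 − 5.6 + 16.9) / 6 = -0.3500%
Mean R_m = (2.2 − 6.8 − 5.3 + 2.9 − 6.4 + 8.8) / 6 = -0.7667%
Σ(R_i − R̄_i)(R_m − R̄_m) = 353.6500  ⇒  Cov = 353.6500 / 6 = 58.9417
Σ(R_m − R̄_m)² = 202.4533  ⇒  Var(R_m) = 202.4533 / 6 = 33.7422
β = Cov / Var(R_m) = 58.9417 / 33.7422 = 1.7468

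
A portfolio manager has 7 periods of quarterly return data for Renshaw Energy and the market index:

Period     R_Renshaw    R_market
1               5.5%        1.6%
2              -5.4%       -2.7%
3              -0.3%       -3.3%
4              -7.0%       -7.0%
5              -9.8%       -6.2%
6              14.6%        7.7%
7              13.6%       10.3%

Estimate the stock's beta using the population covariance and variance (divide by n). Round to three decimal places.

1.411

Mean R_i = (5.5 − 5.4 − 0.3 − 7.0 − 9.8 + 14.6 + 13.6) / 7 = 1.6000%
Mean R_m = (1.6 − 2.7 − 3.3 − 7.0 − 6.2 + 7.7 + 10.3) / 7 = 0.0571%
Σ(R_i − R̄_i)(R_m − R̄_m) = 385.9900  ⇒  Cov = 385.9900 / 7 = 55.1414
Σ(R_m − R̄_m)² = 273.5371  ⇒  Var(R_m) = 273.5371 / 7 = 39.0767
β = Cov / Var(R_m) = 55.1414 / 39.0767 = 1.4111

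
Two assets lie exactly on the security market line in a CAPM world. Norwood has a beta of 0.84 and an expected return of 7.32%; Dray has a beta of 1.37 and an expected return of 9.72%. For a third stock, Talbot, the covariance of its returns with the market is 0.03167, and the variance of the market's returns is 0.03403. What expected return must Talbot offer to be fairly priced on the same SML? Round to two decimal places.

MRP = (9.72% − 7.32%) / (1.37 − 0.84) = 4.5283%
R_f = 7.32% − 0.84 × 4.5283% = 3.5162%
β_Talbot = Cov / Var(R_m) = 0.03167 / 0.03403 = 0.9306
E(R_Talbot) = R_f + β × MRP = 3.5162% + 0.9306 × 4.5283% = 7.73%

7.73%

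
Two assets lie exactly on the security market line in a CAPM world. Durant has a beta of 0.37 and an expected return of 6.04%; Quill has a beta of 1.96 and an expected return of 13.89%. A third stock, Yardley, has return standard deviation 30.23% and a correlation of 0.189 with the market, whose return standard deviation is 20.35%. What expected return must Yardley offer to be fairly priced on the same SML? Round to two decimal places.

5.60%

MRP = (13.89% − 6.04%) / (1.96 − 0.37) = 4.9371%
R_f = 6.04% − 0.37 × 4.9371% = 4.2133%
β_Yardley = ρ·σ_i/σ_m = 0.189 × 30.23 / 20.35 = 0.2808
E(R_Yardley) = R_f + β × MRP = 4.2133% + 0.2808 × 4.9371% = 5.60%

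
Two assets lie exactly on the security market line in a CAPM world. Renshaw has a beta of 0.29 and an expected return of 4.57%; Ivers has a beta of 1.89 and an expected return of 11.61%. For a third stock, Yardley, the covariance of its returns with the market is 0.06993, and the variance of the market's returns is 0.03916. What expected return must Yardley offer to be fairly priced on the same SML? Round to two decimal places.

11.15%

MRP = (11.61% − 4.57%) / (1.89 − 0.29) = 4.4000%
R_f = 4.57% − 0.29 × 4.4000% = 3.2940%
β_Yardley = Cov / Var(R_m) = 0.06993 / 0.03916 = 1.7858
E(R_Yardley) = R_f + β × MRP = 3.2940% + 1.7858 × 4.4000% = 11.15%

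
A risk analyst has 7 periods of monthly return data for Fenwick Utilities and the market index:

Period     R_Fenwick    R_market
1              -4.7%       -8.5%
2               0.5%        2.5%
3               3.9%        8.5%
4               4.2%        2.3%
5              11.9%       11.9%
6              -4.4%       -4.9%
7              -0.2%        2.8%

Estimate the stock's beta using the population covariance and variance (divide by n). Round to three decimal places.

Mean R_i = (-4.7 + 0.5 + 3.9 + 4.2 + 11.9 − 4.4 − 0.2) / 7 = 1.6000%
Mean R_m = (-8.5 + 2.5 + 8.5 + 2.3 + 11.9 − 4.9 + 2.8) / 7 = 2.0857%
Σ(R_i − R̄_i)(R_m − R̄_m) = 223.2600  ⇒  Cov = 223.2600 / 7 = 31.8943
Σ(R_m − R̄_m)² = 299.0486  ⇒  Var(R_m) = 299.0486 / 7 = 42.7212
β = Cov / Var(R_m) = 31.8943 / 42.7212 = 0.7466

0.747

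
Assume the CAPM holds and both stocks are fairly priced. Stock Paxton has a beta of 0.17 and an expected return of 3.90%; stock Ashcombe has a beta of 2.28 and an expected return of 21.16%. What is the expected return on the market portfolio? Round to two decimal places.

Both satisfy E(R) = R_f + β·MRP, so the slope of the SML is
MRP = (21.16% − 3.90%) / (2.28 − 0.17) = 17.26% / 2.11 = 8.1801%
R_f = E(R_Paxton) − β_Paxton·MRP = 3.90% − 0.17 × 8.1801% = 2.5094%
E(R_m) = R_f + MRP = 2.5094% + 8.1801% = 10.69%

10.69%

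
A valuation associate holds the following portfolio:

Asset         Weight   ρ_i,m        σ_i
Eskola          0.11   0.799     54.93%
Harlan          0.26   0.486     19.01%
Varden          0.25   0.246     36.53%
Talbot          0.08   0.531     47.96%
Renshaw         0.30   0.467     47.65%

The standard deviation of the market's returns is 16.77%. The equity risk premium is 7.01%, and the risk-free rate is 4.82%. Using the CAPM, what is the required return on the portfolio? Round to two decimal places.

β_Eskola = 0.799 × 54.93% / 16.77% = 2.6171
β_Harlan = 0.486 × 19.01% / 16.77% = 0.5509
β_Varden = 0.246 × 36.53% / 16.77% = 0.5359
β_Talbot = 0.531 × 47.96% / 16.77% = 1.5186
β_Renshaw = 0.467 × 47.65% / 16.77% = 1.3269
β_P = Σ w_i β_i = 0.11×2.6171 + 0.26×0.5509 + 0.25×0.5359 + 0.08×1.5186 + 0.30×1.3269 = 1.0846
E(R_P) = R_f + β_P × MRP = 4.82% + 1.0846 × 7.01% = 12.42%

12.42%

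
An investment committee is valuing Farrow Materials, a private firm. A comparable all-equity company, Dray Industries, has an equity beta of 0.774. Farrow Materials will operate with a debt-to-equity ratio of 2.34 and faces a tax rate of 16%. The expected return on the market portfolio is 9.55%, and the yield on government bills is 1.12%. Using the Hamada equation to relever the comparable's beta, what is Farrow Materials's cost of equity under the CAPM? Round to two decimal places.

20.47%

β_L = β_U × [1 + (1 − t)(D/E)] = 0.774 × [1 + (1 − 0.16) × 2.34]
    = 0.774 × [1 + 0.84 × 2.34] = 0.774 × 2.9656 = 2.2954
MRP = 9.55% − 1.12% = 8.43%
E(R) = R_f + β_L × MRP = 1.12% + 2.2954 × 8.43% = 20.47%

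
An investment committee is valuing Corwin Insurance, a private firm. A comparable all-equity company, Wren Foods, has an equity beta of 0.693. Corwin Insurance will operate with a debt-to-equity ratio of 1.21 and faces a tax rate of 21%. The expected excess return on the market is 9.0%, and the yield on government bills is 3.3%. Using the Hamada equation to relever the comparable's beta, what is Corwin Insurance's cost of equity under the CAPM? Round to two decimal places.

β_L = β_U × [1 + (1 − t)(D/E)] = 0.693 × [1 + (1 − 0.21) × 1.21]
    = 0.693 × [1 + 0.79 × 1.21] = 0.693 × 1.9559 = 1.3554
E(R) = R_f + β_L × MRP = 3.3% + 1.3554 × 9.0% = 15.50%

15.50%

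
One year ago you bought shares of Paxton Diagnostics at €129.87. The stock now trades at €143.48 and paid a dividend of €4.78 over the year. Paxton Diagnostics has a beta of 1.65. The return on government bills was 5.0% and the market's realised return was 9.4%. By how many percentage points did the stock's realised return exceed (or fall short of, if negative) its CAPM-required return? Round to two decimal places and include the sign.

Realised HPR = (P1 + D1 − P0) / P0 = (143.48 + 4.78 − 129.87) / 129.87 = 18.39 / 129.87 = 14.1603%
MRP = 9.4% − 5.0% = 4.40%
CAPM required = R_f + β·MRP = 5.0% + 1.65 × 4.4% = 12.2600%
α = realised − required = 14.1603% − 12.2600% = +1.90%

+1.90%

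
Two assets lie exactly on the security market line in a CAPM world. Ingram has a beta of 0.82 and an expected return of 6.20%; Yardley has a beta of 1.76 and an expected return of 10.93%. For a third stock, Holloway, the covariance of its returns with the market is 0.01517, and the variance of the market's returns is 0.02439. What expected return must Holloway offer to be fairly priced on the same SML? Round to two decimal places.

MRP = (10.93% − 6.20%) / (1.76 − 0.82) = 5.0319%
R_f = 6.20% − 0.82 × 5.0319% = 2.0738%
β_Holloway = Cov / Var(R_m) = 0.01517 / 0.02439 = 0.6220
E(R_Holloway) = R_f + β × MRP = 2.0738% + 0.6220 × 5.0319% = 5.20%

5.20%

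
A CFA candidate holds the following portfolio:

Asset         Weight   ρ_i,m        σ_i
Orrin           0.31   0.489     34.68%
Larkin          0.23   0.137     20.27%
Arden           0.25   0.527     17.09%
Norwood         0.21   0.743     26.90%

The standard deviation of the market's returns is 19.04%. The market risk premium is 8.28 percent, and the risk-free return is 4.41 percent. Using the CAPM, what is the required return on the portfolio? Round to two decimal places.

9.78%

β_Orrin = 0.489 × 34.68% / 19.04% = 0.8907
β_Larkin = 0.137 × 20.27% / 19.04% = 0.1459
β_Arden = 0.527 × 17.09% / 19.04% = 0.4730
β_Norwood = 0.743 × 26.90% / 19.04% = 1.0497
β_P = Σ w_i β_i = 0.31×0.8907 + 0.23×0.1459 + 0.25×0.4730 + 0.21×1.0497 = 0.6484
E(R_P) = R_f + β_P × MRP = 4.41% + 0.6484 × 8.28% = 9.78%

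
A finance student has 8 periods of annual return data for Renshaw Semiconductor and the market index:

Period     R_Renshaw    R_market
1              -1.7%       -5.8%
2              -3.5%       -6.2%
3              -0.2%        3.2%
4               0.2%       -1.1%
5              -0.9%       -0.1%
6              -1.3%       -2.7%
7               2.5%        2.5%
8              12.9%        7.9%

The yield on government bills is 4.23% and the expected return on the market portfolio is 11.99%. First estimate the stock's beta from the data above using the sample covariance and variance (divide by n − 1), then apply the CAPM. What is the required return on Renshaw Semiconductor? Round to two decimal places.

Mean R_i = (-1.7 − 3.5 − 0.2 + 0.2 − 0.9 − 1.3 + 2.5 + 12.9) / 8 = 1.0000%
Mean R_m = (-5.8 − 6.2 + 3.2 − 1.1 − 0.1 − 2.7 + 2.5 + 7.9) / 8 = -0.2875%
Σ(R_i − R̄_i)(R_m − R̄_m) = 144.7600  ⇒  Cov = 144.7600 / 7 = 20.6800
Σ(R_m − R̄_m)² = 158.8288  ⇒  Var(R_m) = 158.8288 / 7 = 22.6898
β = Cov / Var(R_m) = 20.6800 / 22.6898 = 0.9114
MRP = 11.99% − 4.23% = 7.76%
E(R) = R_f + β × MRP = 4.23% + 0.9114 × 7.76% = 11.30%

11.30%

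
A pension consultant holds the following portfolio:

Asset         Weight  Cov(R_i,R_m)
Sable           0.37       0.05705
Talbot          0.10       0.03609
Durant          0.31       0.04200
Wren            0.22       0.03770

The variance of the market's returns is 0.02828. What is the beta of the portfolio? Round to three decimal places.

β_Sable = 0.05705 / 0.02828 = 2.0173
β_Talbot = 0.03609 / 0.02828 = 1.2762
β_Durant = 0.04200 / 0.02828 = 1.4851
β_Wren = 0.03770 / 0.02828 = 1.3331
β_P = Σ w_i β_i = 0.37×2.0173 + 0.10×1.2762 + 0.31×1.4851 + 0.22×1.3331 = 1.6277

1.628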